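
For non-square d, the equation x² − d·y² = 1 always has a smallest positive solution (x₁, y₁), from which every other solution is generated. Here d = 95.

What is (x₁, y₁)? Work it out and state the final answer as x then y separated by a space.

39 4

[9; 1,2,1,18] for √95; ℓ=4 ⇒ convergent index 3
i=0: a=9 ⇒ p=9, q=1
i=1: a=1 ⇒ p=10, q=1
i=2: a=2 ⇒ p=29, q=3
i=3: a=1 ⇒ p=39, q=4
→ (39, 4).  Check: 39²=1521, 95·4²=1520, difference 1.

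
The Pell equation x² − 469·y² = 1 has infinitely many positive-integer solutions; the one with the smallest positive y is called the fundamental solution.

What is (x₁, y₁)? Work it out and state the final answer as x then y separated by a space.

[21; 1,1,1,10,6,10,1,1,1,42] for √469; ℓ=10 ⇒ convergent index 9
i=0: a=21 ⇒ p=21, q=1
…
i=2: a=1 ⇒ p=43, q=2
…
i=4: a=10 ⇒ p=693, q=32
…
i=6: a=10 ⇒ p=42923, q=1982
…
i=8: a=1 ⇒ p=90069, q=4159
i=9: a=1 ⇒ p=137215, q=6336
(x₁, y₁) = (137215, 6336);  137215² − 469·6336² = 1 ✓

137215 6336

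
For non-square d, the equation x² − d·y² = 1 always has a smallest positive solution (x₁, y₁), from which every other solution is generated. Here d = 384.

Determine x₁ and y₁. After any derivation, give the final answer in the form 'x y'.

4801 245

√384 = [19; 1,1,2,9,2,1,1,38, …], period ℓ=8 (even) → k=7
k=0  a_k=19  p_k/q_k = 19/1
k=1  a_k=1  p_k/q_k = 20/1
…
k=3  a_k=2  p_k/q_k = 98/5
k=4  a_k=9  p_k/q_k = 921/47
k=5  a_k=2  p_k/q_k = 1940/99
k=6  a_k=1  p_k/q_k = 2861/146
k=7  a_k=1  p_k/q_k = 4801/245
→ (4801, 245).  Check: 4801²=23049601, 384·245²=23049600, difference 1.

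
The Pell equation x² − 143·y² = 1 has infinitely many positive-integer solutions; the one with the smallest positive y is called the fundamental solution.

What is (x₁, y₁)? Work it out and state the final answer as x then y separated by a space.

√143 → a₀=11, period (1,22); ℓ=2 even so k=1
a_0=11:  p_0=11·1+0=11,  q_0=11·0+1=1
a_1=1:  p_1=1·11+1=12,  q_1=1·1+0=1
fundamental: x₁=12, y₁=1  (since 144 − 143·1 = 1)

12 1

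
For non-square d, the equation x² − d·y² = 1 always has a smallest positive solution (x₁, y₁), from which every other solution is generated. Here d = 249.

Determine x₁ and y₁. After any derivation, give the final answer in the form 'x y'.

√249 → a₀=15, period (1,3,1,1,5,…,3,1,30); ℓ=16 even so k=15
k=0  a_k=15  p_k/q_k = 15/1
…
k=4  a_k=1  p_k/q_k = 142/9
k=5  a_k=5  p_k/q_k = 789/50
k=6  a_k=1  p_k/q_k = 931/59
…
k=8  a_k=10  p_k/q_k = 36751/2329
k=9  a_k=3  p_k/q_k = 113835/7214
k=10  a_k=1  p_k/q_k = 150586/9543
k=11  a_k=5  p_k/q_k = 866765/54929
k=12  a_k=1  p_k/q_k = 1017351/64472
…
k=14  a_k=3  p_k/q_k = 6669699/422675
k=15  a_k=1  p_k/q_k = 8553815/542076
→ (8553815, 542076).  Check: 8553815²=73167751054225, 249·542076²=73167751054224, difference 1.

8553815 542076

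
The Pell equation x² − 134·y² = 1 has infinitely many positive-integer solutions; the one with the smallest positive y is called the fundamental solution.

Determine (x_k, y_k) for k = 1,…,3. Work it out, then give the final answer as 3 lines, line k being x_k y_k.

145925 12606
42588211249 3679061100
12429369452874725 1073733982022394

√134 = [11; 1,1,2,1,3,…,1,1,22, …], period ℓ=14 (even) → k=13
step 0: (11, 1)  from 11·(1,0) + (0,1)
step 1: (12, 1)  from 1·(11,1) + (1,0)
step 2: (23, 2)  from 1·(12,1) + (11,1)
step 3: (58, 5)  from 2·(23,2) + (12,1)
step 4: (81, 7)  from 1·(58,5) + (23,2)
…
step 6: (382, 33)  from 1·(301,26) + (81,7)
…
step 8: (4503, 389)  from 1·(4121,356) + (382,33)
step 9: (17630, 1523)  from 3·(4503,389) + (4121,356)
step 10: (22133, 1912)  from 1·(17630,1523) + (4503,389)
…
step 12: (84029, 7259)  from 1·(61896,5347) + (22133,1912)
step 13: (145925, 12606)  from 1·(84029,7259) + (61896,5347)
fundamental: x₁=145925, y₁=12606  (since 21294105625 − 134·158911236 = 1)
(145925+12606√134)^2 = 42588211249 + 3679061100√134
(145925+12606√134)^3 = 12429369452874725 + 1073733982022394√134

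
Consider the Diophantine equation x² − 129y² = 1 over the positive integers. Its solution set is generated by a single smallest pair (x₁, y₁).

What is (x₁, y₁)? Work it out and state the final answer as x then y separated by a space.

[11; 2,1,3,1,6,1,3,1,2,22] for √129; ℓ=10 ⇒ convergent index 9
i=0: a=11 ⇒ p=11, q=1
…
i=6: a=1 ⇒ p=1238, q=109
…
i=8: a=1 ⇒ p=6031, q=531
i=9: a=2 ⇒ p=16855, q=1484
→ (16855, 1484).  Check: 16855²=284091025, 129·1484²=284091024, difference 1.

16855 1484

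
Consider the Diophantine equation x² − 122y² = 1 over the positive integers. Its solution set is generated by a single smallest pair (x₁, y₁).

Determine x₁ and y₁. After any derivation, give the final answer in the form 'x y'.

d=122: √d = [11; 22] (ℓ=1, odd), read p_1/q_1
step 0: (11, 1)  from 11·(1,0) + (0,1)
step 1: (243, 22)  from 22·(11,1) + (1,0)
fundamental: x₁=243, y₁=22  (since 59049 − 122·484 = 1)

243 22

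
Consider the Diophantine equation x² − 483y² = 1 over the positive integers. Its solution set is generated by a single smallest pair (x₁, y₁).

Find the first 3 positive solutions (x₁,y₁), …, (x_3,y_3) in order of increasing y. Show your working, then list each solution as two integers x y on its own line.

d=483: √d = [21; 1,42] (ℓ=2, even), read p_1/q_1
i=0: a=21 ⇒ p=21, q=1
i=1: a=1 ⇒ p=22, q=1
(x₁, y₁) = (22, 1);  22² − 483·1² = 1 ✓
(x_2, y_2) = (22·22 + 483·1·1, 22·1 + 1·22) = (967, 44)
(x_3, y_3) = (22·967 + 483·1·44, 22·44 + 1·967) = (42526, 1935)

22 1
967 44
42526 1935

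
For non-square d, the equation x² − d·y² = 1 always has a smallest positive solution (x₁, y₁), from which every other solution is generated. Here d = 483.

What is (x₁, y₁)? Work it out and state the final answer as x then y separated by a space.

d=483: √d = [21; 1,42] (ℓ=2, even), read p_1/q_1
k=0  a_k=21  p_k/q_k = 21/1
k=1  a_k=1  p_k/q_k = 22/1
→ (22, 1).  Check: 22²=484, 483·1²=483, difference 1.

22 1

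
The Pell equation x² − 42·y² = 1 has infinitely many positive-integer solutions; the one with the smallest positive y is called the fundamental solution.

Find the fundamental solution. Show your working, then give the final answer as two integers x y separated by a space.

√42 → a₀=6, period (2,12); ℓ=2 even so k=1
i=0: a=6 ⇒ p=6, q=1
i=1: a=2 ⇒ p=13, q=2
→ (13, 2).  Check: 13²=169, 42·2²=168, difference 1.

13 2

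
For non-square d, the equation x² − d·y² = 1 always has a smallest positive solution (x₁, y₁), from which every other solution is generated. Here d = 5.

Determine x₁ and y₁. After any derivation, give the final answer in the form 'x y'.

√5 → a₀=2, period (4); ℓ=1 odd so k=1
k=0  a_k=2  p_k/q_k = 2/1
k=1  a_k=4  p_k/q_k = 9/4
→ (9, 4).  Check: 9²=81, 5·4²=80, difference 1.

9 4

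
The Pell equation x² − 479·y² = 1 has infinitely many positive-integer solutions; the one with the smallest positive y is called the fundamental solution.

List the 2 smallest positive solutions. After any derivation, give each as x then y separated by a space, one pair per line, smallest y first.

d=479: √d = [21; 1,7,1,3,2,21,2,3,1,7,1,42] (ℓ=12, even), read p_11/q_11
step 0: (21, 1)  from 21·(1,0) + (0,1)
…
step 4: (766, 35)  from 3·(197,9) + (175,8)
…
step 10: (2648849, 121029)  from 7·(340591,15562) + (264712,12095)
step 11: (2989440, 136591)  from 1·(2648849,121029) + (340591,15562)
→ (2989440, 136591).  Check: 2989440²=8936751513600, 479·136591²=8936751513599, difference 1.
k=2:  x_2 = 2989440·2989440+479·136591·136591 = 17873503027199,  y_2 = 2989440·136591+136591·2989440 = 816661198080

2989440 136591
17873503027199 816661198080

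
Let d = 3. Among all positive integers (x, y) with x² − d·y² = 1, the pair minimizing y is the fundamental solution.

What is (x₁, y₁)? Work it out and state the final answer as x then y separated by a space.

√3 → a₀=1, period (1,2); ℓ=2 even so k=1
a_0=1:  p_0=1·1+0=1,  q_0=1·0+1=1
a_1=1:  p_1=1·1+1=2,  q_1=1·1+0=1
→ (2, 1).  Check: 2²=4, 3·1²=3, difference 1.

2 1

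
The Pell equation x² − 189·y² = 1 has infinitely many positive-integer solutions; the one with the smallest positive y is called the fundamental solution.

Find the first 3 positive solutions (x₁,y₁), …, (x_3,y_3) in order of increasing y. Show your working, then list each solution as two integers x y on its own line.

55 4
6049 440
665335 48396

√189 = [13; 1,2,1,26, …], period ℓ=4 (even) → k=3
i=0: a=13 ⇒ p=13, q=1
i=1: a=1 ⇒ p=14, q=1
i=2: a=2 ⇒ p=41, q=3
i=3: a=1 ⇒ p=55, q=4
(x₁, y₁) = (55, 4);  55² − 189·4² = 1 ✓
(55+4√189)^2 = 6049 + 440√189
(55+4√189)^3 = 665335 + 48396√189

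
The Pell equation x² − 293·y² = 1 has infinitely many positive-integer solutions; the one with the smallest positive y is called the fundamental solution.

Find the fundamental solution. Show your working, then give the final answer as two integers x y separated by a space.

12320649 719780

√293 = [17; 8,1,1,8,34, …], period ℓ=5 (odd) → k=9
i=0: a=17 ⇒ p=17, q=1
…
i=2: a=1 ⇒ p=154, q=9
…
i=6: a=8 ⇒ p=679914, q=39721
i=7: a=1 ⇒ p=764593, q=44668
i=8: a=1 ⇒ p=1444507, q=84389
i=9: a=8 ⇒ p=12320649, q=719780
(x₁, y₁) = (12320649, 719780);  12320649² − 293·719780² = 1 ✓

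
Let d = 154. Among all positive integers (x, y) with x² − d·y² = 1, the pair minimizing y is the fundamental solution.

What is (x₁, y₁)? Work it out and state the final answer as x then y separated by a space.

d=154: √d = [12; 2,2,3,1,2,1,3,2,2,24] (ℓ=10, even), read p_9/q_9
k=0  a_k=12  p_k/q_k = 12/1
k=1  a_k=2  p_k/q_k = 25/2
…
k=3  a_k=3  p_k/q_k = 211/17
k=4  a_k=1  p_k/q_k = 273/22
…
k=6  a_k=1  p_k/q_k = 1030/83
k=7  a_k=3  p_k/q_k = 3847/310
k=8  a_k=2  p_k/q_k = 8724/703
k=9  a_k=2  p_k/q_k = 21295/1716
→ (21295, 1716).  Check: 21295²=453477025, 154·1716²=453477024, difference 1.

21295 1716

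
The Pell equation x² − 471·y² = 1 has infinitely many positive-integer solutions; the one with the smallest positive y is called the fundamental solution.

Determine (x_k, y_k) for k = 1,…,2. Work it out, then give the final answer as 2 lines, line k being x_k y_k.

√471 → a₀=21, period (1,2,2,1,3,…,2,1,42); ℓ=14 even so k=13
k=0  a_k=21  p_k/q_k = 21/1
k=1  a_k=1  p_k/q_k = 22/1
k=2  a_k=2  p_k/q_k = 65/3
k=3  a_k=2  p_k/q_k = 152/7
…
k=5  a_k=3  p_k/q_k = 803/37
…
k=8  a_k=4  p_k/q_k = 198665/9154
k=9  a_k=3  p_k/q_k = 644804/29711
…
k=11  a_k=2  p_k/q_k = 2331742/107441
k=12  a_k=2  p_k/q_k = 5506953/253747
k=13  a_k=1  p_k/q_k = 7838695/361188
(x₁, y₁) = (7838695, 361188);  7838695² − 471·361188² = 1 ✓
(x_2, y_2) = (7838695·7838695 + 471·361188·361188, 7838695·361188 + 361188·7838695) = (122890278606049, 5662485139320)

7838695 361188
122890278606049 5662485139320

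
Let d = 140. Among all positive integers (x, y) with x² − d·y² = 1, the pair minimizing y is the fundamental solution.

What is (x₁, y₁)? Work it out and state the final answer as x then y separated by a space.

d=140: √d = [11; 1,4,1,22] (ℓ=4, even), read p_3/q_3
i=0: a=11 ⇒ p=11, q=1
i=1: a=1 ⇒ p=12, q=1
i=2: a=4 ⇒ p=59, q=5
i=3: a=1 ⇒ p=71, q=6
fundamental: x₁=71, y₁=6  (since 5041 − 140·36 = 1)

71 6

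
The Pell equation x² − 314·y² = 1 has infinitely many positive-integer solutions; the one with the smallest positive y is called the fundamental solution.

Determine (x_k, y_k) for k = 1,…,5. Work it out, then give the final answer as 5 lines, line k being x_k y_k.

[17; 1,2,1,1,2,1,34] for √314; ℓ=7 ⇒ convergent index 13
i=0: a=17 ⇒ p=17, q=1
i=1: a=1 ⇒ p=18, q=1
i=2: a=2 ⇒ p=53, q=3
…
i=5: a=2 ⇒ p=319, q=18
i=6: a=1 ⇒ p=443, q=25
…
i=9: a=2 ⇒ p=47029, q=2654
…
i=11: a=1 ⇒ p=109882, q=6201
i=12: a=2 ⇒ p=282617, q=15949
i=13: a=1 ⇒ p=392499, q=22150
fundamental: x₁=392499, y₁=22150  (since 154055465001 − 314·490622500 = 1)
n=2: (392499,22150)∘(392499,22150) = (392499·392499+314·22150·22150, 392499·22150+22150·392499) = (308110930001,17387705700)
n=3: (308110930001,17387705700)∘(392499,22150) = (392499·308110930001+314·22150·17387705700, 392499·17387705700+22150·308110930001) = (241866463828532499,13649314199066450)
n=4: (241866463828532499,13649314199066450)∘(392499,22150) = (392499·241866463828532499+314·22150·13649314199066450, 392499·13649314199066450+22150·241866463828532499) = (189864690372162243720001,10714684347621377411400)
n=5: (189864690372162243720001,10714684347621377411400)∘(392499,22150) = (392499·189864690372162243720001+314·22150·10714684347621377411400, 392499·10714684347621377411400+22150·189864690372162243720001) = (149043402212524750531884812499,8411005783500436710995110750)

392499 22150
308110930001 17387705700
241866463828532499 13649314199066450
189864690372162243720001 10714684347621377411400
149043402212524750531884812499 8411005783500436710995110750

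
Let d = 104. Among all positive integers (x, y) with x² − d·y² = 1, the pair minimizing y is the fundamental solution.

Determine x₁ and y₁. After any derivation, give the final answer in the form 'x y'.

d=104: √d = [10; 5,20] (ℓ=2, even), read p_1/q_1
step 0: (10, 1)  from 10·(1,0) + (0,1)
step 1: (51, 5)  from 5·(10,1) + (1,0)
fundamental: x₁=51, y₁=5  (since 2601 − 104·25 = 1)

51 5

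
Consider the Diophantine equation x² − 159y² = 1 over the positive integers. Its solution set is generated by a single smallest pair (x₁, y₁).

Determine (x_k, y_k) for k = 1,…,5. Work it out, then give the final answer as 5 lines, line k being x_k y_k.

d=159: √d = [12; 1,1,1,1,3,1,1,1,1,24] (ℓ=10, even), read p_9/q_9
k=0  a_k=12  p_k/q_k = 12/1
…
k=2  a_k=1  p_k/q_k = 25/2
…
k=4  a_k=1  p_k/q_k = 63/5
k=5  a_k=3  p_k/q_k = 227/18
…
k=7  a_k=1  p_k/q_k = 517/41
k=8  a_k=1  p_k/q_k = 807/64
k=9  a_k=1  p_k/q_k = 1324/105
→ (1324, 105).  Check: 1324²=1752976, 159·105²=1752975, difference 1.
n=2: (1324,105)∘(1324,105) = (1324·1324+159·105·105, 1324·105+105·1324) = (3505951,278040)
n=3: (3505951,278040)∘(1324,105) = (1324·3505951+159·105·278040, 1324·278040+105·3505951) = (9283756924,736249815)
n=4: (9283756924,736249815)∘(1324,105) = (1324·9283756924+159·105·736249815, 1324·736249815+105·9283756924) = (24583384828801,1949589232080)
n=5: (24583384828801,1949589232080)∘(1324,105) = (1324·24583384828801+159·105·1949589232080, 1324·1949589232080+105·24583384828801) = (65096793742908124,5162511550298025)

1324 105
3505951 278040
9283756924 736249815
24583384828801 1949589232080
65096793742908124 5162511550298025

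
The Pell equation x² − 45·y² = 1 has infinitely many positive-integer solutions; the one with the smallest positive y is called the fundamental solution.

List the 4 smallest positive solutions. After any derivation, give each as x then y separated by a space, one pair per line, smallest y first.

161 24
51841 7728
16692641 2488392
5374978561 801254496

[6; 1,2,2,2,1,12] for √45; ℓ=6 ⇒ convergent index 5
i=0: a=6 ⇒ p=6, q=1
i=1: a=1 ⇒ p=7, q=1
…
i=3: a=2 ⇒ p=47, q=7
i=4: a=2 ⇒ p=114, q=17
i=5: a=1 ⇒ p=161, q=24
fundamental: x₁=161, y₁=24  (since 25921 − 45·576 = 1)
(161+24√45)^2 = 51841 + 7728√45
(161+24√45)^3 = 16692641 + 2488392√45
(161+24√45)^4 = 5374978561 + 801254496√45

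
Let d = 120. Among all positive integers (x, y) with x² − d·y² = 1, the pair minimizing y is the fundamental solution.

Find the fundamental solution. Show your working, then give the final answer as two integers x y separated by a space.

d=120: √d = [10; 1,20] (ℓ=2, even), read p_1/q_1
k=0  a_k=10  p_k/q_k = 10/1
k=1  a_k=1  p_k/q_k = 11/1
fundamental: x₁=11, y₁=1  (since 121 − 120·1 = 1)

11 1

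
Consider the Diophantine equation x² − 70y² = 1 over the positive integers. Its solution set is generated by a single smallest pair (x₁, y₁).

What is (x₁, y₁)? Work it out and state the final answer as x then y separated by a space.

√70 = [8; 2,1,2,1,2,16, …], period ℓ=6 (even) → k=5
step 0: (8, 1)  from 8·(1,0) + (0,1)
…
step 3: (67, 8)  from 2·(25,3) + (17,2)
step 4: (92, 11)  from 1·(67,8) + (25,3)
step 5: (251, 30)  from 2·(92,11) + (67,8)
(x₁, y₁) = (251, 30);  251² − 70·30² = 1 ✓

251 30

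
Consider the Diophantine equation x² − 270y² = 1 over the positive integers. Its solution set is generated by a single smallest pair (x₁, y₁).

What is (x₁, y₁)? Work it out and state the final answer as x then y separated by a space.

[16; 2,3,6,3,2,32] for √270; ℓ=6 ⇒ convergent index 5
step 0: (16, 1)  from 16·(1,0) + (0,1)
step 1: (33, 2)  from 2·(16,1) + (1,0)
…
step 4: (2284, 139)  from 3·(723,44) + (115,7)
step 5: (5291, 322)  from 2·(2284,139) + (723,44)
fundamental: x₁=5291, y₁=322  (since 27994681 − 270·103684 = 1)

5291 322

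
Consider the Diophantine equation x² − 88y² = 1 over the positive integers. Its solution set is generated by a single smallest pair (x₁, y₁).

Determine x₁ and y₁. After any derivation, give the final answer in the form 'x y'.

197 21

[9; 2,1,1,1,2,18] for √88; ℓ=6 ⇒ convergent index 5
k=0  a_k=9  p_k/q_k = 9/1
k=1  a_k=2  p_k/q_k = 19/2
k=2  a_k=1  p_k/q_k = 28/3
k=3  a_k=1  p_k/q_k = 47/5
k=4  a_k=1  p_k/q_k = 75/8
k=5  a_k=2  p_k/q_k = 197/21
→ (197, 21).  Check: 197²=38809, 88·21²=38808, difference 1.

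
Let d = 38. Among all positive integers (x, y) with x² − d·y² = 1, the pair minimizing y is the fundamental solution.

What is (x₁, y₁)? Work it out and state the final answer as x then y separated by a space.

37 6

d=38: √d = [6; 6,12] (ℓ=2, even), read p_1/q_1
i=0: a=6 ⇒ p=6, q=1
i=1: a=6 ⇒ p=37, q=6
(x₁, y₁) = (37, 6);  37² − 38·6² = 1 ✓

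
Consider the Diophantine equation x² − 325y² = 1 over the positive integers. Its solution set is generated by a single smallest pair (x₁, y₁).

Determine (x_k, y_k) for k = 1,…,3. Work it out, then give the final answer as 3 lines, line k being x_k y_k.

649 36
842401 46728
1093435849 60652908

√325 = [18; 36, …], period ℓ=1 (odd) → k=1
step 0: (18, 1)  from 18·(1,0) + (0,1)
step 1: (649, 36)  from 36·(18,1) + (1,0)
→ (649, 36).  Check: 649²=421201, 325·36²=421200, difference 1.
n=2: (649,36)∘(649,36) = (649·649+325·36·36, 649·36+36·649) = (842401,46728)
n=3: (842401,46728)∘(649,36) = (649·842401+325·36·46728, 649·46728+36·842401) = (1093435849,60652908)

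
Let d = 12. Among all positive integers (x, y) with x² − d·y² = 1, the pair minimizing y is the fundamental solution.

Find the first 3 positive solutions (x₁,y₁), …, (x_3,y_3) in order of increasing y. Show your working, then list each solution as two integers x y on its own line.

√12 → a₀=3, period (2,6); ℓ=2 even so k=1
a_0=3:  p_0=3·1+0=3,  q_0=3·0+1=1
a_1=2:  p_1=2·3+1=7,  q_1=2·1+0=2
fundamental: x₁=7, y₁=2  (since 49 − 12·4 = 1)
(x_2, y_2) = (7·7 + 12·2·2, 7·2 + 2·7) = (97, 28)
(x_3, y_3) = (7·97 + 12·2·28, 7·28 + 2·97) = (1351, 390)

7 2
97 28
1351 390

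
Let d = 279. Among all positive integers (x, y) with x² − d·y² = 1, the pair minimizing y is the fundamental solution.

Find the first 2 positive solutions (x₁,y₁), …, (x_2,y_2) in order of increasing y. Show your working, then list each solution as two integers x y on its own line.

1520 91
4620799 276640

[16; 1,2,2,1,2,2,1,32] for √279; ℓ=8 ⇒ convergent index 7
step 0: (16, 1)  from 16·(1,0) + (0,1)
…
step 2: (50, 3)  from 2·(17,1) + (16,1)
step 3: (117, 7)  from 2·(50,3) + (17,1)
…
step 5: (451, 27)  from 2·(167,10) + (117,7)
step 6: (1069, 64)  from 2·(451,27) + (167,10)
step 7: (1520, 91)  from 1·(1069,64) + (451,27)
fundamental: x₁=1520, y₁=91  (since 2310400 − 279·8281 = 1)
(x_2, y_2) = (1520·1520 + 279·91·91, 1520·91 + 91·1520) = (4620799, 276640)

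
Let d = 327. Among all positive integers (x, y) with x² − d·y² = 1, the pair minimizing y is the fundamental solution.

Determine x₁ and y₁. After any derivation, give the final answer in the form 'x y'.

√327 = [18; 12,36, …], period ℓ=2 (even) → k=1
a_0=18:  p_0=18·1+0=18,  q_0=18·0+1=1
a_1=12:  p_1=12·18+1=217,  q_1=12·1+0=12
(x₁, y₁) = (217, 12);  217² − 327·12² = 1 ✓

217 12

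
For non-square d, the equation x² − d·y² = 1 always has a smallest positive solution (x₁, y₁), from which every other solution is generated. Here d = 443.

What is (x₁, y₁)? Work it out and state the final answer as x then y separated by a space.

442 21

√443 → a₀=21, period (21,42); ℓ=2 even so k=1
k=0  a_k=21  p_k/q_k = 21/1
k=1  a_k=21  p_k/q_k = 442/21
(x₁, y₁) = (442, 21);  442² − 443·21² = 1 ✓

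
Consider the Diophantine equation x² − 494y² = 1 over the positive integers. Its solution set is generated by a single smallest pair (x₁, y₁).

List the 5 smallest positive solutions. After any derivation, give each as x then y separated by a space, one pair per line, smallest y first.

73035 3286
10668222449 479986020
1558307253052395 70111557938114
227621940442695115201 10241195267540325960
33248736838906168224357675 1495931392659503855039086

[22; 4,2,2,1,2,1,2,2,4,44] for √494; ℓ=10 ⇒ convergent index 9
k=0  a_k=22  p_k/q_k = 22/1
k=1  a_k=4  p_k/q_k = 89/4
k=2  a_k=2  p_k/q_k = 200/9
k=3  a_k=2  p_k/q_k = 489/22
k=4  a_k=1  p_k/q_k = 689/31
k=5  a_k=2  p_k/q_k = 1867/84
…
k=8  a_k=2  p_k/q_k = 16514/743
k=9  a_k=4  p_k/q_k = 73035/3286
(x₁, y₁) = (73035, 3286);  73035² − 494·3286² = 1 ✓
(x_2, y_2) = (73035·73035 + 494·3286·3286, 73035·3286 + 3286·73035) = (10668222449, 479986020)
(x_3, y_3) = (73035·10668222449 + 494·3286·479986020, 73035·479986020 + 3286·10668222449) = (1558307253052395, 70111557938114)
(x_4, y_4) = (73035·1558307253052395 + 494·3286·70111557938114, 73035·70111557938114 + 3286·1558307253052395) = (227621940442695115201, 10241195267540325960)
(x_5, y_5) = (73035·227621940442695115201 + 494·3286·10241195267540325960, 73035·10241195267540325960 + 3286·227621940442695115201) = (33248736838906168224357675, 1495931392659503855039086)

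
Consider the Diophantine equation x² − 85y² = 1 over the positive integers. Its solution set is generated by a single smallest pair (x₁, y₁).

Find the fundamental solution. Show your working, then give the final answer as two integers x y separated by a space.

285769 30996

√85 → a₀=9, period (4,1,1,4,18); ℓ=5 odd so k=9
a_0=9:  p_0=9·1+0=9,  q_0=9·0+1=1
a_1=4:  p_1=4·9+1=37,  q_1=4·1+0=4
…
a_4=4:  p_4=4·83+46=378,  q_4=4·9+5=41
a_5=18:  p_5=18·378+83=6887,  q_5=18·41+9=747
…
a_7=1:  p_7=1·27926+6887=34813,  q_7=1·3029+747=3776
a_8=1:  p_8=1·34813+27926=62739,  q_8=1·3776+3029=6805
a_9=4:  p_9=4·62739+34813=285769,  q_9=4·6805+3776=30996
(x₁, y₁) = (285769, 30996);  285769² − 85·30996² = 1 ✓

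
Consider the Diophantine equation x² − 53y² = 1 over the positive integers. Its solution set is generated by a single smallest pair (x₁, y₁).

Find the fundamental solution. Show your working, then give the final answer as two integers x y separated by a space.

66249 9100

[7; 3,1,1,3,14] for √53; ℓ=5 ⇒ convergent index 9
k=0  a_k=7  p_k/q_k = 7/1
…
k=6  a_k=3  p_k/q_k = 7979/1096
…
k=8  a_k=1  p_k/q_k = 18557/2549
k=9  a_k=3  p_k/q_k = 66249/9100
(x₁, y₁) = (66249, 9100);  66249² − 53·9100² = 1 ✓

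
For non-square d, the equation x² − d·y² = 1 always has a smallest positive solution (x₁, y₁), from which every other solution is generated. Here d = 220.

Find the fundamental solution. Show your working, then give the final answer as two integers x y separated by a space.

d=220: √d = [14; 1,4,1,28] (ℓ=4, even), read p_3/q_3
step 0: (14, 1)  from 14·(1,0) + (0,1)
step 1: (15, 1)  from 1·(14,1) + (1,0)
step 2: (74, 5)  from 4·(15,1) + (14,1)
step 3: (89, 6)  from 1·(74,5) + (15,1)
fundamental: x₁=89, y₁=6  (since 7921 − 220·36 = 1)

89 6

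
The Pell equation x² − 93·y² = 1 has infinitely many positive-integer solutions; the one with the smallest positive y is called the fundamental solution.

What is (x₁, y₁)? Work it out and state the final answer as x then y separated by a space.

12151 1260

d=93: √d = [9; 1,1,1,4,6,4,1,1,1,18] (ℓ=10, even), read p_9/q_9
i=0: a=9 ⇒ p=9, q=1
i=1: a=1 ⇒ p=10, q=1
i=2: a=1 ⇒ p=19, q=2
…
i=4: a=4 ⇒ p=135, q=14
i=5: a=6 ⇒ p=839, q=87
i=6: a=4 ⇒ p=3491, q=362
…
i=8: a=1 ⇒ p=7821, q=811
i=9: a=1 ⇒ p=12151, q=1260
→ (12151, 1260).  Check: 12151²=147646801, 93·1260²=147646800, difference 1.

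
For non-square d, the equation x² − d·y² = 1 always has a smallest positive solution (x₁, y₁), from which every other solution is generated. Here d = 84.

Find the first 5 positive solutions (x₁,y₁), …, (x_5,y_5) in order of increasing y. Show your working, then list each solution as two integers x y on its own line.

√84 = [9; 6,18, …], period ℓ=2 (even) → k=1
a_0=9:  p_0=9·1+0=9,  q_0=9·0+1=1
a_1=6:  p_1=6·9+1=55,  q_1=6·1+0=6
→ (55, 6).  Check: 55²=3025, 84·6²=3024, difference 1.
(x_2, y_2) = (55·55 + 84·6·6, 55·6 + 6·55) = (6049, 660)
(x_3, y_3) = (55·6049 + 84·6·660, 55·660 + 6·6049) = (665335, 72594)
(x_4, y_4) = (55·665335 + 84·6·72594, 55·72594 + 6·665335) = (73180801, 7984680)
(x_5, y_5) = (55·73180801 + 84·6·7984680, 55·7984680 + 6·73180801) = (8049222775, 878242206)

55 6
6049 660
665335 72594
73180801 7984680
8049222775 878242206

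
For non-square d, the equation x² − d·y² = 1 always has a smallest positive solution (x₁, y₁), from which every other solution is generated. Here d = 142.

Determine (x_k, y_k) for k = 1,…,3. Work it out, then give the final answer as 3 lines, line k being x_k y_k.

[11; 1,10,1,22] for √142; ℓ=4 ⇒ convergent index 3
i=0: a=11 ⇒ p=11, q=1
i=1: a=1 ⇒ p=12, q=1
i=2: a=10 ⇒ p=131, q=11
i=3: a=1 ⇒ p=143, q=12
fundamental: x₁=143, y₁=12  (since 20449 − 142·144 = 1)
k=2:  x_2 = 143·143+142·12·12 = 40897,  y_2 = 143·12+12·143 = 3432
k=3:  x_3 = 143·40897+142·12·3432 = 11696399,  y_3 = 143·3432+12·40897 = 981540

143 12
40897 3432
11696399 981540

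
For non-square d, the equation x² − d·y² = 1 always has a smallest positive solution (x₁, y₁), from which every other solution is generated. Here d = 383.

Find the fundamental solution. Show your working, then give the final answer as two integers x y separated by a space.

18768 959

[19; 1,1,3,19,3,1,1,38] for √383; ℓ=8 ⇒ convergent index 7
i=0: a=19 ⇒ p=19, q=1
i=1: a=1 ⇒ p=20, q=1
i=2: a=1 ⇒ p=39, q=2
i=3: a=3 ⇒ p=137, q=7
i=4: a=19 ⇒ p=2642, q=135
i=5: a=3 ⇒ p=8063, q=412
i=6: a=1 ⇒ p=10705, q=547
i=7: a=1 ⇒ p=18768, q=959
fundamental: x₁=18768, y₁=959  (since 352237824 − 383·919681 = 1)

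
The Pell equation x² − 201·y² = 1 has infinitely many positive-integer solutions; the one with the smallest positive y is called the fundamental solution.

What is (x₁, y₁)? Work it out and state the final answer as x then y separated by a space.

515095 36332

√201 = [14; 5,1,1,1,2,…,1,5,28, …], period ℓ=14 (even) → k=13
k=0  a_k=14  p_k/q_k = 14/1
…
k=2  a_k=1  p_k/q_k = 85/6
k=3  a_k=1  p_k/q_k = 156/11
k=4  a_k=1  p_k/q_k = 241/17
k=5  a_k=2  p_k/q_k = 638/45
k=6  a_k=1  p_k/q_k = 879/62
…
k=8  a_k=1  p_k/q_k = 8549/603
…
k=11  a_k=1  p_k/q_k = 58085/4097
k=12  a_k=1  p_k/q_k = 91402/6447
k=13  a_k=5  p_k/q_k = 515095/36332
(x₁, y₁) = (515095, 36332);  515095² − 201·36332² = 1 ✓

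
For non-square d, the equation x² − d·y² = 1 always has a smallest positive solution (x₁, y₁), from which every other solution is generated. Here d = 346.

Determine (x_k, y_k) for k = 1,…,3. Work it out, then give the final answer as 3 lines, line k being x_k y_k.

17299 930
598510801 32176140
20707276675699 1113230090790

√346 → a₀=18, period (1,1,1,1,36); ℓ=5 odd so k=9
i=0: a=18 ⇒ p=18, q=1
i=1: a=1 ⇒ p=19, q=1
i=2: a=1 ⇒ p=37, q=2
…
i=5: a=36 ⇒ p=3404, q=183
i=6: a=1 ⇒ p=3497, q=188
…
i=8: a=1 ⇒ p=10398, q=559
i=9: a=1 ⇒ p=17299, q=930
fundamental: x₁=17299, y₁=930  (since 299255401 − 346·864900 = 1)
(17299+930√346)^2 = 598510801 + 32176140√346
(17299+930√346)^3 = 20707276675699 + 1113230090790√346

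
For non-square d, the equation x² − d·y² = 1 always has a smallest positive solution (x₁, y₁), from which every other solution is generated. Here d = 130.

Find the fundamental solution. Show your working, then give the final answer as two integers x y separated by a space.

√130 = [11; 2,2,22, …], period ℓ=3 (odd) → k=5
a_0=11:  p_0=11·1+0=11,  q_0=11·0+1=1
a_1=2:  p_1=2·11+1=23,  q_1=2·1+0=2
a_2=2:  p_2=2·23+11=57,  q_2=2·2+1=5
a_3=22:  p_3=22·57+23=1277,  q_3=22·5+2=112
a_4=2:  p_4=2·1277+57=2611,  q_4=2·112+5=229
a_5=2:  p_5=2·2611+1277=6499,  q_5=2·229+112=570
fundamental: x₁=6499, y₁=570  (since 42237001 − 130·324900 = 1)

6499 570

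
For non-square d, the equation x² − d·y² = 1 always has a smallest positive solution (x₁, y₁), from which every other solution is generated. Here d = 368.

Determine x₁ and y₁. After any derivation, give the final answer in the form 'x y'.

1151 60

√368 → a₀=19, period (5,2,5,38); ℓ=4 even so k=3
a_0=19:  p_0=19·1+0=19,  q_0=19·0+1=1
…
a_2=2:  p_2=2·96+19=211,  q_2=2·5+1=11
a_3=5:  p_3=5·211+96=1151,  q_3=5·11+5=60
→ (1151, 60).  Check: 1151²=1324801, 368·60²=1324800, difference 1.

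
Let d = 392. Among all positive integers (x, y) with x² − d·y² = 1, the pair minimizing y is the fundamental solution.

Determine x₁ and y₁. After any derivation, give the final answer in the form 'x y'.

d=392: √d = [19; 1,3,1,38] (ℓ=4, even), read p_3/q_3
step 0: (19, 1)  from 19·(1,0) + (0,1)
step 1: (20, 1)  from 1·(19,1) + (1,0)
step 2: (79, 4)  from 3·(20,1) + (19,1)
step 3: (99, 5)  from 1·(79,4) + (20,1)
fundamental: x₁=99, y₁=5  (since 9801 − 392·25 = 1)

99 5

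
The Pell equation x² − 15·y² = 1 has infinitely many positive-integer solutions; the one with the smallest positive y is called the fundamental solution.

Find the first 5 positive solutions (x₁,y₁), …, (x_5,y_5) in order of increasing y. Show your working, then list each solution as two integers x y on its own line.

√15 → a₀=3, period (1,6); ℓ=2 even so k=1
a_0=3:  p_0=3·1+0=3,  q_0=3·0+1=1
a_1=1:  p_1=1·3+1=4,  q_1=1·1+0=1
fundamental: x₁=4, y₁=1  (since 16 − 15·1 = 1)
(4+1√15)^2 = 31 + 8√15
(4+1√15)^3 = 244 + 63√15
(4+1√15)^4 = 1921 + 496√15
(4+1√15)^5 = 15124 + 3905√15

4 1
31 8
244 63
1921 496
15124 3905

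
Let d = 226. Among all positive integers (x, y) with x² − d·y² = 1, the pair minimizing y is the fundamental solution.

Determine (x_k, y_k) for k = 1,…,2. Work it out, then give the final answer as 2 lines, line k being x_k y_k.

√226 = [15; 30, …], period ℓ=1 (odd) → k=1
a_0=15:  p_0=15·1+0=15,  q_0=15·0+1=1
a_1=30:  p_1=30·15+1=451,  q_1=30·1+0=30
fundamental: x₁=451, y₁=30  (since 203401 − 226·900 = 1)
n=2: (451,30)∘(451,30) = (451·451+226·30·30, 451·30+30·451) = (406801,27060)

451 30
406801 27060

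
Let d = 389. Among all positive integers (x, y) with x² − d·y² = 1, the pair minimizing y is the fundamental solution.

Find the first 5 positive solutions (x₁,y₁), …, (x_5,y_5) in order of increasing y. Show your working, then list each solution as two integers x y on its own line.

[19; 1,2,1,1,1,1,2,1,38] for √389; ℓ=9 ⇒ convergent index 17
k=0  a_k=19  p_k/q_k = 19/1
…
k=3  a_k=1  p_k/q_k = 79/4
…
k=5  a_k=1  p_k/q_k = 217/11
…
k=7  a_k=2  p_k/q_k = 927/47
k=8  a_k=1  p_k/q_k = 1282/65
…
k=11  a_k=2  p_k/q_k = 151493/7681
…
k=13  a_k=1  p_k/q_k = 353911/17944
k=14  a_k=1  p_k/q_k = 556329/28207
…
k=16  a_k=2  p_k/q_k = 2376809/120509
k=17  a_k=1  p_k/q_k = 3287049/166660
→ (3287049, 166660).  Check: 3287049²=10804691128401, 389·166660²=10804691128400, difference 1.
(3287049+166660√389)^2 = 21609382256801 + 1095639172680√389
(3287049+166660√389)^3 = 142062196675667653449 + 7202839293837075980√389
(3287049+166660√389)^4 = 933930803041091759821507201 + 47352171395934637886793360√389
(3287049+166660√389)^5 = 6139752624410693193862375179426249 + 311297815269663908222998617313300√389

3287049 166660
21609382256801 1095639172680
142062196675667653449 7202839293837075980
933930803041091759821507201 47352171395934637886793360
6139752624410693193862375179426249 311297815269663908222998617313300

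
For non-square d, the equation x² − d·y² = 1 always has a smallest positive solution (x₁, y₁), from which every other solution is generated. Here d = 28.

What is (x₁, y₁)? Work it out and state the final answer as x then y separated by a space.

127 24

d=28: √d = [5; 3,2,3,10] (ℓ=4, even), read p_3/q_3
k=0  a_k=5  p_k/q_k = 5/1
…
k=2  a_k=2  p_k/q_k = 37/7
k=3  a_k=3  p_k/q_k = 127/24
(x₁, y₁) = (127, 24);  127² − 28·24² = 1 ✓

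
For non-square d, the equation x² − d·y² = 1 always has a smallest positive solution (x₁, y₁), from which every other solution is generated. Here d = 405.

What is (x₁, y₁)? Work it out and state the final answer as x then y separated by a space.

161 8

d=405: √d = [20; 8,40] (ℓ=2, even), read p_1/q_1
step 0: (20, 1)  from 20·(1,0) + (0,1)
step 1: (161, 8)  from 8·(20,1) + (1,0)
fundamental: x₁=161, y₁=8  (since 25921 − 405·64 = 1)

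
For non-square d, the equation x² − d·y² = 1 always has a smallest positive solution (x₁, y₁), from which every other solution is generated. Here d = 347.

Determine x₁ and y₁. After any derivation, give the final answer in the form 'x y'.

d=347: √d = [18; 1,1,1,2,4,…,1,1,36] (ℓ=14, even), read p_13/q_13
k=0  a_k=18  p_k/q_k = 18/1
k=1  a_k=1  p_k/q_k = 19/1
…
k=3  a_k=1  p_k/q_k = 56/3
…
k=5  a_k=4  p_k/q_k = 652/35
k=6  a_k=1  p_k/q_k = 801/43
k=7  a_k=17  p_k/q_k = 14269/766
k=8  a_k=1  p_k/q_k = 15070/809
k=9  a_k=4  p_k/q_k = 74549/4002
k=10  a_k=2  p_k/q_k = 164168/8813
…
k=12  a_k=1  p_k/q_k = 402885/21628
k=13  a_k=1  p_k/q_k = 641602/34443
(x₁, y₁) = (641602, 34443);  641602² − 347·34443² = 1 ✓

641602 34443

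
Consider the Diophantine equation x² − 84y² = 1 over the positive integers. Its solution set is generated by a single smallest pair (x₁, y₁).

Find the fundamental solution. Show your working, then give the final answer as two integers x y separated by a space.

55 6

√84 = [9; 6,18, …], period ℓ=2 (even) → k=1
i=0: a=9 ⇒ p=9, q=1
i=1: a=6 ⇒ p=55, q=6
fundamental: x₁=55, y₁=6  (since 3025 − 84·36 = 1)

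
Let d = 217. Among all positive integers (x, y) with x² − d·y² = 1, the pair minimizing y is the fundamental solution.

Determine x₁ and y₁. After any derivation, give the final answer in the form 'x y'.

√217 = [14; 1,2,1,2,1,…,2,1,28, …], period ℓ=16 (even) → k=15
i=0: a=14 ⇒ p=14, q=1
…
i=2: a=2 ⇒ p=44, q=3
i=3: a=1 ⇒ p=59, q=4
…
i=7: a=9 ⇒ p=3668, q=249
…
i=11: a=1 ⇒ p=293381, q=19916
…
i=14: a=2 ⇒ p=2809702, q=190735
i=15: a=1 ⇒ p=3844063, q=260952
fundamental: x₁=3844063, y₁=260952  (since 14776820347969 − 217·68095946304 = 1)

3844063 260952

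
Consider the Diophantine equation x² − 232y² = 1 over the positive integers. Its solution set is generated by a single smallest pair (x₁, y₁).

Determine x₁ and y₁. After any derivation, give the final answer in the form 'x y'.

19603 1287

[15; 4,3,7,3,4,30] for √232; ℓ=6 ⇒ convergent index 5
step 0: (15, 1)  from 15·(1,0) + (0,1)
…
step 2: (198, 13)  from 3·(61,4) + (15,1)
step 3: (1447, 95)  from 7·(198,13) + (61,4)
step 4: (4539, 298)  from 3·(1447,95) + (198,13)
step 5: (19603, 1287)  from 4·(4539,298) + (1447,95)
fundamental: x₁=19603, y₁=1287  (since 384277609 − 232·1656369 = 1)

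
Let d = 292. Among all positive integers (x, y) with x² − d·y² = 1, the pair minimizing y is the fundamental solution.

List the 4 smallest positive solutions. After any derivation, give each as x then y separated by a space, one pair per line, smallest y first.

2281249 133500
10408194000001 609093483000
47487364308614281249 2778987798000400500
216661004683313632776000001 12679126270400622186966000

√292 = [17; 11,2,1,3,8,3,1,2,11,34, …], period ℓ=10 (even) → k=9
i=0: a=17 ⇒ p=17, q=1
…
i=4: a=3 ⇒ p=2136, q=125
i=5: a=8 ⇒ p=17669, q=1034
…
i=7: a=1 ⇒ p=72812, q=4261
i=8: a=2 ⇒ p=200767, q=11749
i=9: a=11 ⇒ p=2281249, q=133500
→ (2281249, 133500).  Check: 2281249²=5204097000001, 292·133500²=5204097000000, difference 1.
(2281249+133500√292)^2 = 10408194000001 + 609093483000√292
(2281249+133500√292)^3 = 47487364308614281249 + 2778987798000400500√292
(2281249+133500√292)^4 = 216661004683313632776000001 + 12679126270400622186966000√292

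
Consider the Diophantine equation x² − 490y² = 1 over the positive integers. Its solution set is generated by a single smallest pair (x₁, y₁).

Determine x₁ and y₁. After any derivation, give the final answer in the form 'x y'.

√490 = [22; 7,2,1,4,4,4,1,2,7,44, …], period ℓ=10 (even) → k=9
i=0: a=22 ⇒ p=22, q=1
…
i=2: a=2 ⇒ p=332, q=15
i=3: a=1 ⇒ p=487, q=22
…
i=5: a=4 ⇒ p=9607, q=434
…
i=7: a=1 ⇒ p=50315, q=2273
i=8: a=2 ⇒ p=141338, q=6385
i=9: a=7 ⇒ p=1039681, q=46968
(x₁, y₁) = (1039681, 46968);  1039681² − 490·46968² = 1 ✓

1039681 46968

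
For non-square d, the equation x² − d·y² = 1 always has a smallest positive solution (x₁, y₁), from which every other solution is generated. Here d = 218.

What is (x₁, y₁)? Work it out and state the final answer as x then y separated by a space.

√218 → a₀=14, period (1,3,3,1,28); ℓ=5 odd so k=9
k=0  a_k=14  p_k/q_k = 14/1
…
k=2  a_k=3  p_k/q_k = 59/4
…
k=4  a_k=1  p_k/q_k = 251/17
…
k=8  a_k=3  p_k/q_k = 96370/6527
k=9  a_k=1  p_k/q_k = 126003/8534
→ (126003, 8534).  Check: 126003²=15876756009, 218·8534²=15876756008, difference 1.

126003 8534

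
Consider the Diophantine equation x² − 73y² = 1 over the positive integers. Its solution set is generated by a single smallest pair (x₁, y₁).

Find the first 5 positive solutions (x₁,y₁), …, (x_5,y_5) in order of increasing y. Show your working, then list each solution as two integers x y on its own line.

2281249 267000
10408194000001 1218186966000
47487364308614281249 5557975596000801000
216661004683313632776000001 25358252540801244373932000
988515400545561595548925838281249 115696976500895037877980001335000

[8; 1,1,5,5,1,1,16] for √73; ℓ=7 ⇒ convergent index 13
a_0=8:  p_0=8·1+0=8,  q_0=8·0+1=1
…
a_12=1:  p_12=1·1040241+200767=1241008,  q_12=1·121751+23498=145249
a_13=1:  p_13=1·1241008+1040241=2281249,  q_13=1·145249+121751=267000
fundamental: x₁=2281249, y₁=267000  (since 5204097000001 − 73·71289000000 = 1)
k=2:  x_2 = 2281249·2281249+73·267000·267000 = 10408194000001,  y_2 = 2281249·267000+267000·2281249 = 1218186966000
k=3:  x_3 = 2281249·10408194000001+73·267000·1218186966000 = 47487364308614281249,  y_3 = 2281249·1218186966000+267000·10408194000001 = 5557975596000801000
k=4:  x_4 = 2281249·47487364308614281249+73·267000·5557975596000801000 = 216661004683313632776000001,  y_4 = 2281249·5557975596000801000+267000·47487364308614281249 = 25358252540801244373932000
k=5:  x_5 = 2281249·216661004683313632776000001+73·267000·25358252540801244373932000 = 988515400545561595548925838281249,  y_5 = 2281249·25358252540801244373932000+267000·216661004683313632776000001 = 115696976500895037877980001335000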